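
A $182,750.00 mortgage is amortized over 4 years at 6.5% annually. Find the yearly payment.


Formula: PMT = PV * r / (1 - (1+r)^(-n))
Denominator: 1 - (1 + 0.065)^(-4) = 0.222677
Numerator: $182,750.00 * 0.065 = 11878.75
PMT = 11878.75 / 0.222677 = $53,345.23

$53,345.23


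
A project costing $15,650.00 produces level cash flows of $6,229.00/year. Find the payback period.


Formula: Payback = investment / annual cash flow
Substituting: Payback = $15,650.00 / $6,229.00
Payback = 2.5124 years

2.5124 years


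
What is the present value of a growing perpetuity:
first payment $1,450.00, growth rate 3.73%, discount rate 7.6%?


Formula: PV = C / (r - g)
Spread: r - g = 0.076 - 0.0373 = 0.0387
Substituting: PV = $1,450.00 / 0.0387
PV = $37,467.70

$37,467.70


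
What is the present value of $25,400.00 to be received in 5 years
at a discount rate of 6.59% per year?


Formula: PV = FV / (1 + r)^n
Substituting: PV = $25,400.00 / (1 + 0.0659)^5
Discount factor: (1.0659)^5 = 1.375886
PV = $25,400.00 / 1.375886 = $18,460.84

$18,460.84


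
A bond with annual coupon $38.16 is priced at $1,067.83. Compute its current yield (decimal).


Formula: Current yield = annual coupon / price
Substituting: CY = $38.16 / $1,067.83
CY = 0.035736

0.035736


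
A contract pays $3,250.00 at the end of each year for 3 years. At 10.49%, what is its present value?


Formula: PV = PMT * (1 - (1+r)^(-n)) / r
Discount factor: (1 + 0.1049)^(-3) = 0.741363
Bracket: 1 - 0.741363 = 0.258637
PV = $3,250.00 * 0.258637 / 0.1049 = $8,013.05

$8,013.05


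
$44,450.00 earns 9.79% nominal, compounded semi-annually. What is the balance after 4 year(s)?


Formula: FV = P * (1 + r/m)^(m*t)
Period rate: r/m = 0.0979 / 2 = 0.04895
Total periods: m*t = 2 * 4 = 8
Growth factor: (1 + 0.04895)^8 = 1.465677
FV = $44,450.00 * 1.465677 = $65,149.35

$65,149.35


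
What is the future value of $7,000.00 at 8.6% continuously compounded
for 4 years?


Formula: FV = P * e^(r*t)
Exponent: r*t = 0.086 * 4 = 0.344
e^(0.344) = 1.410579
FV = $7,000.00 * 1.410579 = $9,874.05

$9,874.05


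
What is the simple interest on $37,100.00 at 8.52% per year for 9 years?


Formula: I = P * r * t
Substituting: I = $37,100.00 * 0.0852 * 9
Step: I = $37,100.00 * 0.7668
I = $28,448.28

$28,448.28


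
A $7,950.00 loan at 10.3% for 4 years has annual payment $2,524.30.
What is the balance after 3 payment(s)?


Formula: Balance = PV*(1+r)^k - PMT*((1+r)^k - 1)/r
Growth: (1 + 0.103)^3 = 1.34192
Accumulated factor: ((1+r)^k - 1)/r = 3.319609
Balance = $7,950.00 * 1.34192 - $2,524.30 * 3.319609
Balance = $2,288.57

$2,288.57


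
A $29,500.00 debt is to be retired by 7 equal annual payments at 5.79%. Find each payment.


Formula: PMT = PV * r / (1 - (1+r)^(-n))
Denominator: 1 - (1 + 0.0579)^(-7) = 0.325646
Numerator: $29,500.00 * 0.0579 = 1708.05
PMT = 1708.05 / 0.325646 = $5,245.11

$5,245.11


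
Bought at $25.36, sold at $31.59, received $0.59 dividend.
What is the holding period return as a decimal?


Formula: HPR = (P1 - P0 + D) / P0
Gain: $31.59 - $25.36 + $0.59 = $6.82
HPR = $6.82 / $25.36 = 0.2689

0.2689


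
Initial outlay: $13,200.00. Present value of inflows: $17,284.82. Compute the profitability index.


Formula: PI = PV(cash flows) / initial investment
Substituting: PI = $17,284.82 / $13,200.00
PI = 1.3095

1.3095


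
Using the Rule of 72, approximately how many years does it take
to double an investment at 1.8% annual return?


Formula: Years ≈ 72 / r
Substituting: Years ≈ 72 / 1.8
Years ≈ 40.0

40.0 years


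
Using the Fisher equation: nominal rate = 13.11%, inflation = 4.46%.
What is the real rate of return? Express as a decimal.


Formula: (1 + r_real) = (1 + r_nom) / (1 + inflation)
Substituting: (1 + r_real) = 1.1311 / 1.0446
(1 + r_real) = 1.082807
r_real = 1.082807 - 1 = 0.082807

0.082807


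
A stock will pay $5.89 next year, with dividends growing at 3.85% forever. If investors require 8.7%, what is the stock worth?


Formula: P = D1 / (r - g)
Spread: r - g = 0.087 - 0.0385 = 0.0485
Substituting: P = $5.89 / 0.0485
P = $121.44

$121.44


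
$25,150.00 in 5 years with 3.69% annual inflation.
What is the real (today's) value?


Formula: Real value = nominal / (1 + inflation)^years
Price level: (1 + 0.0369)^5 = 1.198628
Real value = $25,150.00 / 1.198628 = $20,982.33

$20,982.33


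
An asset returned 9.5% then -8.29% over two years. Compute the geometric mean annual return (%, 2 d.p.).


Formula: Geometric mean = ((1+r1)*(1+r2))^(1/2) - 1
Product: (1 + 0.095) * (1 + -0.0829) = 1.095 * 0.9171 = 1.004225
Square root: 1.004225^0.5 = 1.00211
Geometric mean = 1.00211 - 1 = 0.00211
As percentage: 0.21%

0.21%


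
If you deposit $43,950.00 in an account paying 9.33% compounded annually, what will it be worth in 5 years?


Formula: FV = P * (1 + r)^n
Substituting: FV = $43,950.00 * (1 + 0.0933)^5
Growth factor: (1.0933)^5 = 1.562057
FV = $43,950.00 * 1.562057 = $68,652.38

$68,652.38


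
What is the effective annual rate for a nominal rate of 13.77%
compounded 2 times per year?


Formula: EAR = (1 + r/m)^m - 1
Period rate: r/m = 0.1377 / 2 = 0.06885
Compounding: (1 + 0.06885)^2 = 1.14244
EAR = 1.14244 - 1 = 0.14244

0.14244


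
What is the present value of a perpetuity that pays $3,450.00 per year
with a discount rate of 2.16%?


Formula: PV = C / r
Substituting: PV = $3,450.00 / 0.0216
PV = $159,722.22

$159,722.22


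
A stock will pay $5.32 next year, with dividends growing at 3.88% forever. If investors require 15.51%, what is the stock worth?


Formula: P = D1 / (r - g)
Spread: r - g = 0.1551 - 0.0388 = 0.1163
Substituting: P = $5.32 / 0.1163
P = $45.74

$45.74


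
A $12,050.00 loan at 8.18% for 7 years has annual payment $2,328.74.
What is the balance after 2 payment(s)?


Formula: Balance = PV*(1+r)^k - PMT*((1+r)^k - 1)/r
Growth: (1 + 0.0818)^2 = 1.170291
Accumulated factor: ((1+r)^k - 1)/r = 2.0818
Balance = $12,050.00 * 1.170291 - $2,328.74 * 2.0818
Balance = $9,254.04

$9,254.04


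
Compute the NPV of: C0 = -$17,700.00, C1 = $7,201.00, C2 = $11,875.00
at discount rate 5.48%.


Formula: NPV = C0 + C1/(1+r) + C2/(1+r)^2
Discount C1: $7,201.00 / (1 + 0.0548) = $6,826.89
Discount C2: $11,875.00 / (1 + 0.0548)^2 = $10,673.17
NPV = -$17,700.00 + $6,826.89 + $10,673.17 = -$199.94

-$199.94


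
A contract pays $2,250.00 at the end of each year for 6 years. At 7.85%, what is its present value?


Formula: PV = PMT * (1 - (1+r)^(-n)) / r
Discount factor: (1 + 0.0785)^(-6) = 0.635447
Bracket: 1 - 0.635447 = 0.364553
PV = $2,250.00 * 0.364553 / 0.0785 = $10,448.98

$10,448.98


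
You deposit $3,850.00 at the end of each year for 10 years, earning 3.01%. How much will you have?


Formula: FV = PMT * ((1+r)^n - 1) / r
Growth factor: (1 + 0.0301)^10 = 1.345222
Numerator: 1.345222 - 1 = 0.345222
FV = $3,850.00 * 0.345222 / 0.0301 = $44,156.27

$44,156.27


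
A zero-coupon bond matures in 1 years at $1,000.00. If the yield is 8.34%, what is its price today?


Formula: Price = FV / (1 + r)^n
Substituting: Price = $1,000.00 / (1 + 0.0834)^1
Discount factor: (1.0834)^1 = 1.0834
Price = $1,000.00 / 1.0834 = $923.02

$923.02


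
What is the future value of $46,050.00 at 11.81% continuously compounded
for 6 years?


Formula: FV = P * e^(r*t)
Exponent: r*t = 0.1181 * 6 = 0.7086
e^(0.7086) = 2.031146
FV = $46,050.00 * 2.031146 = $93,534.26

$93,534.26


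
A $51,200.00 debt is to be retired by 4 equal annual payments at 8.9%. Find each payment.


Formula: PMT = PV * r / (1 - (1+r)^(-n))
Denominator: 1 - (1 + 0.089)^(-4) = 0.288969
Numerator: $51,200.00 * 0.089 = 4556.8
PMT = 4556.8 / 0.288969 = $15,769.16

$15,769.16


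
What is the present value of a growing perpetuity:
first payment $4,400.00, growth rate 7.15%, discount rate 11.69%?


Formula: PV = C / (r - g)
Spread: r - g = 0.1169 - 0.0715 = 0.0454
Substituting: PV = $4,400.00 / 0.0454
PV = $96,916.30

$96,916.30


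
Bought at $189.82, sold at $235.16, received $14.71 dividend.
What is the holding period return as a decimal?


Formula: HPR = (P1 - P0 + D) / P0
Gain: $235.16 - $189.82 + $14.71 = $60.05
HPR = $60.05 / $189.82 = 0.3164

0.3164


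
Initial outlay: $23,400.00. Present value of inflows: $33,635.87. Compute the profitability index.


Formula: PI = PV(cash flows) / initial investment
Substituting: PI = $33,635.87 / $23,400.00
PI = 1.4374

1.4374


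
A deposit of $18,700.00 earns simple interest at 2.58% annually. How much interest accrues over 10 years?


Formula: I = P * r * t
Substituting: I = $18,700.00 * 0.0258 * 10
Step: I = $18,700.00 * 0.258
I = $4,824.60

$4,824.60


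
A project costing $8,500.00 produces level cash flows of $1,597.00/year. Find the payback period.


Formula: Payback = investment / annual cash flow
Substituting: Payback = $8,500.00 / $1,597.00
Payback = 5.3225 years

5.3225 years


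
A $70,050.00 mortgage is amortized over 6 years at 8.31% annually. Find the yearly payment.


Formula: PMT = PV * r / (1 - (1+r)^(-n))
Denominator: 1 - (1 + 0.0831)^(-6) = 0.380575
Numerator: $70,050.00 * 0.0831 = 5821.155
PMT = 5821.155 / 0.380575 = $15,295.68

$15,295.68


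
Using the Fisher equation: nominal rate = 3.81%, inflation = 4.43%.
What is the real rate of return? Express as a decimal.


Formula: (1 + r_real) = (1 + r_nom) / (1 + inflation)
Substituting: (1 + r_real) = 1.0381 / 1.0443
(1 + r_real) = 0.994063
r_real = 0.994063 - 1 = -0.005937

-0.005937


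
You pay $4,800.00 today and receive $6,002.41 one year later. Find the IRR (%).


Formula: IRR = C1/C0 - 1
Substituting: IRR = $6,002.41 / $4,800.00 - 1
Ratio: 1.250502 - 1 = 0.250502
IRR = 25.0502%

25.0502%


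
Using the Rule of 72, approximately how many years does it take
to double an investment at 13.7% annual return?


Formula: Years ≈ 72 / r
Substituting: Years ≈ 72 / 13.7
Years ≈ 5.3

5.3 years


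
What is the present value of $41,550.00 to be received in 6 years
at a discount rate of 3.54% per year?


Formula: PV = FV / (1 + r)^n
Substituting: PV = $41,550.00 / (1 + 0.0354)^6
Discount factor: (1.0354)^6 = 1.232109
PV = $41,550.00 / 1.232109 = $33,722.68

$33,722.68


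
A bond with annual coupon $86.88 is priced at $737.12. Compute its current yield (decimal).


Formula: Current yield = annual coupon / price
Substituting: CY = $86.88 / $737.12
CY = 0.117864

0.117864


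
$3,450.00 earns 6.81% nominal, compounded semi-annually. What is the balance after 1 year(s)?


Formula: FV = P * (1 + r/m)^(m*t)
Period rate: r/m = 0.0681 / 2 = 0.03405
Total periods: m*t = 2 * 1 = 2
Growth factor: (1 + 0.03405)^2 = 1.069259
FV = $3,450.00 * 1.069259 = $3,688.94

$3,688.94


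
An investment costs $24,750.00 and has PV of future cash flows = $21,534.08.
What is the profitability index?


Formula: PI = PV(cash flows) / initial investment
Substituting: PI = $21,534.08 / $24,750.00
PI = 0.8701

0.8701


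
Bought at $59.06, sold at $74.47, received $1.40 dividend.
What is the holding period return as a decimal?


Formula: HPR = (P1 - P0 + D) / P0
Gain: $74.47 - $59.06 + $1.40 = $16.81
HPR = $16.81 / $59.06 = 0.2846

0.2846


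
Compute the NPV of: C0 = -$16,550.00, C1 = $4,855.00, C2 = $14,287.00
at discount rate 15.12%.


Formula: NPV = C0 + C1/(1+r) + C2/(1+r)^2
Discount C1: $4,855.00 / (1 + 0.1512) = $4,217.34
Discount C2: $14,287.00 / (1 + 0.1512)^2 = $10,780.51
NPV = -$16,550.00 + $4,217.34 + $10,780.51 = -$1,552.15

-$1,552.15


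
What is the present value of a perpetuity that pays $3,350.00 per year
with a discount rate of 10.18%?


Formula: PV = C / r
Substituting: PV = $3,350.00 / 0.1018
PV = $32,907.66

$32,907.66


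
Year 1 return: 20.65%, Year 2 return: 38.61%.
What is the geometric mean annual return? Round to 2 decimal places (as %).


Formula: Geometric mean = ((1+r1)*(1+r2))^(1/2) - 1
Product: (1 + 0.2065) * (1 + 0.3861) = 1.2065 * 1.3861 = 1.67233
Square root: 1.67233^0.5 = 1.293186
Geometric mean = 1.293186 - 1 = 0.293186
As percentage: 29.32%

29.32%


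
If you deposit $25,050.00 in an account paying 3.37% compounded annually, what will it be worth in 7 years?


Formula: FV = P * (1 + r)^n
Substituting: FV = $25,050.00 * (1 + 0.0337)^7
Growth factor: (1.0337)^7 = 1.261135
FV = $25,050.00 * 1.261135 = $31,591.43

$31,591.43


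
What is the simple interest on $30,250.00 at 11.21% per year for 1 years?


Formula: I = P * r * t
Substituting: I = $30,250.00 * 0.1121 * 1
Step: I = $30,250.00 * 0.1121
I = $3,391.03

$3,391.03


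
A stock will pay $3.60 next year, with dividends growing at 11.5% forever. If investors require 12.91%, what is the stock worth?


Formula: P = D1 / (r - g)
Spread: r - g = 0.1291 - 0.115 = 0.0141
Substituting: P = $3.60 / 0.0141
P = $255.32

$255.32


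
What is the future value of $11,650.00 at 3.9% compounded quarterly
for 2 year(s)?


Formula: FV = P * (1 + r/m)^(m*t)
Period rate: r/m = 0.039 / 4 = 0.00975
Total periods: m*t = 4 * 2 = 8
Growth factor: (1 + 0.00975)^8 = 1.080714
FV = $11,650.00 * 1.080714 = $12,590.32

$12,590.32


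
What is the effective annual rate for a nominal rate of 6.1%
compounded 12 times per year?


Formula: EAR = (1 + r/m)^m - 1
Period rate: r/m = 0.061 / 12 = 0.005083
Compounding: (1 + 0.005083)^12 = 1.062735
EAR = 1.062735 - 1 = 0.062735

0.062735


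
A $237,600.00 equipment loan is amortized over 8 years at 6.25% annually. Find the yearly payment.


Formula: PMT = PV * r / (1 - (1+r)^(-n))
Denominator: 1 - (1 + 0.0625)^(-8) = 0.384301
Numerator: $237,600.00 * 0.0625 = 14850.0
PMT = 14850.0 / 0.384301 = $38,641.59

$38,641.59


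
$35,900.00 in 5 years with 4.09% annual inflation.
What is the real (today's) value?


Formula: Real value = nominal / (1 + inflation)^years
Price level: (1 + 0.0409)^5 = 1.221926
Real value = $35,900.00 / 1.221926 = $29,379.84

$29,379.84


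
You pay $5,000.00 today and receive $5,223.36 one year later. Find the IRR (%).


Formula: IRR = C1/C0 - 1
Substituting: IRR = $5,223.36 / $5,000.00 - 1
Ratio: 1.044672 - 1 = 0.044672
IRR = 4.4672%

4.4672%


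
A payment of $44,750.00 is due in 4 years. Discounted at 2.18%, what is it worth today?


Formula: PV = FV / (1 + r)^n
Substituting: PV = $44,750.00 / (1 + 0.0218)^4
Discount factor: (1.0218)^4 = 1.090093
PV = $44,750.00 / 1.090093 = $41,051.54

$41,051.54


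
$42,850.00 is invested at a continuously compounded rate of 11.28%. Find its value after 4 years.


Formula: FV = P * e^(r*t)
Exponent: r*t = 0.1128 * 4 = 0.4512
e^(0.4512) = 1.570195
FV = $42,850.00 * 1.570195 = $67,282.87

$67,282.87


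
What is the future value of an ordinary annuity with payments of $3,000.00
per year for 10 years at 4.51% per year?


Formula: FV = PMT * ((1+r)^n - 1) / r
Growth factor: (1 + 0.0451)^10 = 1.554456
Numerator: 1.554456 - 1 = 0.554456
FV = $3,000.00 * 0.554456 / 0.0451 = $36,881.78

$36,881.78


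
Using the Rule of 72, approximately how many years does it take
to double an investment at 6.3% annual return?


Formula: Years ≈ 72 / r
Substituting: Years ≈ 72 / 6.3
Years ≈ 11.4

11.4 years


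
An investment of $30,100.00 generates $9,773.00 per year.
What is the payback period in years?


Formula: Payback = investment / annual cash flow
Substituting: Payback = $30,100.00 / $9,773.00
Payback = 3.0799 years

3.0799 years


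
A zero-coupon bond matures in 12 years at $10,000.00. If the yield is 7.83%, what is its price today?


Formula: Price = FV / (1 + r)^n
Substituting: Price = $10,000.00 / (1 + 0.0783)^12
Discount factor: (1.0783)^12 = 2.471014
Price = $10,000.00 / 2.471014 = $4,046.92

$4,046.92


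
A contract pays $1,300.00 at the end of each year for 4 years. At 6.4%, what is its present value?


Formula: PV = PMT * (1 - (1+r)^(-n)) / r
Discount factor: (1 + 0.064)^(-4) = 0.780249
Bracket: 1 - 0.780249 = 0.219751
PV = $1,300.00 * 0.219751 / 0.064 = $4,463.68

$4,463.68


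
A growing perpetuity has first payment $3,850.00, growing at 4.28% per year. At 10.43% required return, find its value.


Formula: PV = C / (r - g)
Spread: r - g = 0.1043 - 0.0428 = 0.0615
Substituting: PV = $3,850.00 / 0.0615
PV = $62,601.63

$62,601.63


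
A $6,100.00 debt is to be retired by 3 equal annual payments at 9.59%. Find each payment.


Formula: PMT = PV * r / (1 - (1+r)^(-n))
Denominator: 1 - (1 + 0.0959)^(-3) = 0.240221
Numerator: $6,100.00 * 0.0959 = 584.99
PMT = 584.99 / 0.240221 = $2,435.21

$2,435.21


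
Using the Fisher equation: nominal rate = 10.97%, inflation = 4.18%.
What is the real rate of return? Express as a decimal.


Formula: (1 + r_real) = (1 + r_nom) / (1 + inflation)
Substituting: (1 + r_real) = 1.1097 / 1.0418
(1 + r_real) = 1.065176
r_real = 1.065176 - 1 = 0.065176

0.065176


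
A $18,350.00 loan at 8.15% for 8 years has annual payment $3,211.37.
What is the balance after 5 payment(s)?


Formula: Balance = PV*(1+r)^k - PMT*((1+r)^k - 1)/r
Growth: (1 + 0.0815)^5 = 1.47956
Accumulated factor: ((1+r)^k - 1)/r = 5.884173
Balance = $18,350.00 * 1.47956 - $3,211.37 * 5.884173
Balance = $8,253.67

$8,253.67


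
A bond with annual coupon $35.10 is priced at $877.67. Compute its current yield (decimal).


Formula: Current yield = annual coupon / price
Substituting: CY = $35.10 / $877.67
CY = 0.039992

0.039992


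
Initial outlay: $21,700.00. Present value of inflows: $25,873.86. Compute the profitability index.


Formula: PI = PV(cash flows) / initial investment
Substituting: PI = $25,873.86 / $21,700.00
PI = 1.1923

1.1923


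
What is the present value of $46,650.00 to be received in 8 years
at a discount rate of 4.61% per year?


Formula: PV = FV / (1 + r)^n
Substituting: PV = $46,650.00 / (1 + 0.0461)^8
Discount factor: (1.0461)^8 = 1.43412
PV = $46,650.00 / 1.43412 = $32,528.65

$32,528.65


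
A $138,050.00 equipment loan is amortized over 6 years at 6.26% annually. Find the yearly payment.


Formula: PMT = PV * r / (1 - (1+r)^(-n))
Denominator: 1 - (1 + 0.0626)^(-6) = 0.305326
Numerator: $138,050.00 * 0.0626 = 8641.93
PMT = 8641.93 / 0.305326 = $28,303.96

$28,303.96


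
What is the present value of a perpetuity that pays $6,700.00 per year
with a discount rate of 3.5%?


Formula: PV = C / r
Substituting: PV = $6,700.00 / 0.035
PV = $191,428.57

$191,428.57


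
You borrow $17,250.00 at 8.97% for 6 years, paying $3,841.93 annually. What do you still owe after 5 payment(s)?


Formula: Balance = PV*(1+r)^k - PMT*((1+r)^k - 1)/r
Growth: (1 + 0.0897)^5 = 1.536508
Accumulated factor: ((1+r)^k - 1)/r = 5.981134
Balance = $17,250.00 * 1.536508 - $3,841.93 * 5.981134
Balance = $3,525.66

$3,525.66


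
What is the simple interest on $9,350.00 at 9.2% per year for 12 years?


Formula: I = P * r * t
Substituting: I = $9,350.00 * 0.092 * 12
Step: I = $9,350.00 * 1.104
I = $10,322.40

$10,322.40


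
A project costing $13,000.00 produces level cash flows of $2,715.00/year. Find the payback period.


Formula: Payback = investment / annual cash flow
Substituting: Payback = $13,000.00 / $2,715.00
Payback = 4.7882 years

4.7882 years


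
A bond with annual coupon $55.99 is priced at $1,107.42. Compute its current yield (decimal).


Formula: Current yield = annual coupon / price
Substituting: CY = $55.99 / $1,107.42
CY = 0.050559

0.050559


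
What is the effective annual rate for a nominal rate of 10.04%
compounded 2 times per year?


Formula: EAR = (1 + r/m)^m - 1
Period rate: r/m = 0.1004 / 2 = 0.0502
Compounding: (1 + 0.0502)^2 = 1.10292
EAR = 1.10292 - 1 = 0.10292

0.10292


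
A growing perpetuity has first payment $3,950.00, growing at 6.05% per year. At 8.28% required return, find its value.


Formula: PV = C / (r - g)
Spread: r - g = 0.0828 - 0.0605 = 0.0223
Substituting: PV = $3,950.00 / 0.0223
PV = $177,130.04

$177,130.04


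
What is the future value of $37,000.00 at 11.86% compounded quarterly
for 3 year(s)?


Formula: FV = P * (1 + r/m)^(m*t)
Period rate: r/m = 0.1186 / 4 = 0.02965
Total periods: m*t = 4 * 3 = 12
Growth factor: (1 + 0.02965)^12 = 1.419958
FV = $37,000.00 * 1.419958 = $52,538.44

$52,538.44


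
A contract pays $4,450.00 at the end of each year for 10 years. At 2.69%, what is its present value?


Formula: PV = PMT * (1 - (1+r)^(-n)) / r
Discount factor: (1 + 0.0269)^(-10) = 0.766864
Bracket: 1 - 0.766864 = 0.233136
PV = $4,450.00 * 0.233136 / 0.0269 = $38,567.08

$38,567.08


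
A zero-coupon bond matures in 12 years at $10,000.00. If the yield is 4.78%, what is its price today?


Formula: Price = FV / (1 + r)^n
Substituting: Price = $10,000.00 / (1 + 0.0478)^12
Discount factor: (1.0478)^12 = 1.75122
Price = $10,000.00 / 1.75122 = $5,710.30

$5,710.30


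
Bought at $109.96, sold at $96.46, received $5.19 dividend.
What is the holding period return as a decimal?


Formula: HPR = (P1 - P0 + D) / P0
Gain: $96.46 - $109.96 + $5.19 = -$8.31
HPR = -$8.31 / $109.96 = -0.0756

-0.0756


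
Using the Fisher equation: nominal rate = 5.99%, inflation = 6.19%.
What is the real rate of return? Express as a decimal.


Formula: (1 + r_real) = (1 + r_nom) / (1 + inflation)
Substituting: (1 + r_real) = 1.0599 / 1.0619
(1 + r_real) = 0.998117
r_real = 0.998117 - 1 = -0.001883

-0.001883


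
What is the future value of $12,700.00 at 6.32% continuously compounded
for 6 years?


Formula: FV = P * e^(r*t)
Exponent: r*t = 0.0632 * 6 = 0.3792
e^(0.3792) = 1.461115
FV = $12,700.00 * 1.461115 = $18,556.16

$18,556.16


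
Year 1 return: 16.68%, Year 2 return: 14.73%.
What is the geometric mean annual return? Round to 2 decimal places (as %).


Formula: Geometric mean = ((1+r1)*(1+r2))^(1/2) - 1
Product: (1 + 0.1668) * (1 + 0.1473) = 1.1668 * 1.1473 = 1.33867
Square root: 1.33867^0.5 = 1.157009
Geometric mean = 1.157009 - 1 = 0.157009
As percentage: 15.70%

15.70%


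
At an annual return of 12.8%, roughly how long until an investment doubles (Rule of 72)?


Formula: Years ≈ 72 / r
Substituting: Years ≈ 72 / 12.8
Years ≈ 5.6

5.6 years


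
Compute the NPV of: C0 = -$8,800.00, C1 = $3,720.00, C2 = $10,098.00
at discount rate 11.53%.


Formula: NPV = C0 + C1/(1+r) + C2/(1+r)^2
Discount C1: $3,720.00 / (1 + 0.1153) = $3,335.43
Discount C2: $10,098.00 / (1 + 0.1153)^2 = $8,118.05
NPV = -$8,800.00 + $3,335.43 + $8,118.05 = $2,653.48

$2,653.48


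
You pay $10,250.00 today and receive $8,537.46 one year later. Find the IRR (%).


Formula: IRR = C1/C0 - 1
Substituting: IRR = $8,537.46 / $10,250.00 - 1
Ratio: 0.832923 - 1 = -0.167077
IRR = -16.7077%

-16.7077%


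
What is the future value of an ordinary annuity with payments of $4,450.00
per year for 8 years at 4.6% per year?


Formula: FV = PMT * ((1+r)^n - 1) / r
Growth factor: (1 + 0.046)^8 = 1.433024
Numerator: 1.433024 - 1 = 0.433024
FV = $4,450.00 * 0.433024 / 0.046 = $41,890.37

$41,890.37


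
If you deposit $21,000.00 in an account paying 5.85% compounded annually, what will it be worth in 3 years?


Formula: FV = P * (1 + r)^n
Substituting: FV = $21,000.00 * (1 + 0.0585)^3
Growth factor: (1.0585)^3 = 1.185967
FV = $21,000.00 * 1.185967 = $24,905.31

$24,905.31


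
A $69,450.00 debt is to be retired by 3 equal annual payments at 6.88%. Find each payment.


Formula: PMT = PV * r / (1 - (1+r)^(-n))
Denominator: 1 - (1 + 0.0688)^(-3) = 0.18095
Numerator: $69,450.00 * 0.0688 = 4778.16
PMT = 4778.16 / 0.18095 = $26,406.04

$26,406.04


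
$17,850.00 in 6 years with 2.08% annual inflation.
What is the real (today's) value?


Formula: Real value = nominal / (1 + inflation)^years
Price level: (1 + 0.0208)^6 = 1.131472
Real value = $17,850.00 / 1.131472 = $15,775.90

$15,775.90


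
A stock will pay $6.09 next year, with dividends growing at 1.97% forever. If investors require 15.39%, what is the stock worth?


Formula: P = D1 / (r - g)
Spread: r - g = 0.1539 - 0.0197 = 0.1342
Substituting: P = $6.09 / 0.1342
P = $45.38

$45.38


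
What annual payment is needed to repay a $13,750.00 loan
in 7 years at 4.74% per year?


Formula: PMT = PV * r / (1 - (1+r)^(-n))
Denominator: 1 - (1 + 0.0474)^(-7) = 0.276877
Numerator: $13,750.00 * 0.0474 = 651.75
PMT = 651.75 / 0.276877 = $2,353.93

$2,353.93


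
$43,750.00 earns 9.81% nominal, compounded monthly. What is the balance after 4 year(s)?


Formula: FV = P * (1 + r/m)^(m*t)
Period rate: r/m = 0.0981 / 12 = 0.008175
Total periods: m*t = 12 * 4 = 48
Growth factor: (1 + 0.008175)^48 = 1.47817
FV = $43,750.00 * 1.47817 = $64,669.93

$64,669.93


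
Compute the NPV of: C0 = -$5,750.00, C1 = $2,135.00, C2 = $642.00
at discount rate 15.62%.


Formula: NPV = C0 + C1/(1+r) + C2/(1+r)^2
Discount C1: $2,135.00 / (1 + 0.1562) = $1,846.57
Discount C2: $642.00 / (1 + 0.1562)^2 = $480.25
NPV = -$5,750.00 + $1,846.57 + $480.25 = -$3,423.18

-$3,423.18


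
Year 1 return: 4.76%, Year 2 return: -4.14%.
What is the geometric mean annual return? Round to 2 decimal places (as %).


Formula: Geometric mean = ((1+r1)*(1+r2))^(1/2) - 1
Product: (1 + 0.0476) * (1 + -0.0414) = 1.0476 * 0.9586 = 1.004229
Square root: 1.004229^0.5 = 1.002112
Geometric mean = 1.002112 - 1 = 0.002112
As percentage: 0.21%

0.21%


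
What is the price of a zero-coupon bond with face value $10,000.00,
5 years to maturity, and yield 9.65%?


Formula: Price = FV / (1 + r)^n
Substituting: Price = $10,000.00 / (1 + 0.0965)^5
Discount factor: (1.0965)^5 = 1.585051
Price = $10,000.00 / 1.585051 = $6,308.95

$6,308.95


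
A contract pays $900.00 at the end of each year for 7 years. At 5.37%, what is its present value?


Formula: PV = PMT * (1 - (1+r)^(-n)) / r
Discount factor: (1 + 0.0537)^(-7) = 0.693396
Bracket: 1 - 0.693396 = 0.306604
PV = $900.00 * 0.306604 / 0.0537 = $5,138.62

$5,138.62


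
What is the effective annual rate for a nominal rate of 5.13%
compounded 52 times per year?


Formula: EAR = (1 + r/m)^m - 1
Period rate: r/m = 0.0513 / 52 = 0.000987
Compounding: (1 + 0.000987)^52 = 1.052612
EAR = 1.052612 - 1 = 0.052612

0.052612


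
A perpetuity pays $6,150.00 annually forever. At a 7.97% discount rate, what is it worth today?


Formula: PV = C / r
Substituting: PV = $6,150.00 / 0.0797
PV = $77,164.37

$77,164.37


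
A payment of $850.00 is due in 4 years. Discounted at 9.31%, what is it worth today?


Formula: PV = FV / (1 + r)^n
Substituting: PV = $850.00 / (1 + 0.0931)^4
Discount factor: (1.0931)^4 = 1.427709
PV = $850.00 / 1.427709 = $595.36

$595.36


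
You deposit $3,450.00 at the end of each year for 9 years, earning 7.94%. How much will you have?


Formula: FV = PMT * ((1+r)^n - 1) / r
Growth factor: (1 + 0.0794)^9 = 1.989032
Numerator: 1.989032 - 1 = 0.989032
FV = $3,450.00 * 0.989032 / 0.0794 = $42,974.30

$42,974.30


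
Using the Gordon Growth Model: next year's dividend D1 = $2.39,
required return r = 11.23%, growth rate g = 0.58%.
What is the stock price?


Formula: P = D1 / (r - g)
Spread: r - g = 0.1123 - 0.0058 = 0.1065
Substituting: P = $2.39 / 0.1065
P = $22.44

$22.44


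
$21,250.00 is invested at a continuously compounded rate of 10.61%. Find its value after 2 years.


Formula: FV = P * e^(r*t)
Exponent: r*t = 0.1061 * 2 = 0.2122
e^(0.2122) = 1.236395
FV = $21,250.00 * 1.236395 = $26,273.40

$26,273.40


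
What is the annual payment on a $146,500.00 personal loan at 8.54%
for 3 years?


Formula: PMT = PV * r / (1 - (1+r)^(-n))
Denominator: 1 - (1 + 0.0854)^(-3) = 0.217957
Numerator: $146,500.00 * 0.0854 = 12511.1
PMT = 12511.1 / 0.217957 = $57,401.65

$57,401.65


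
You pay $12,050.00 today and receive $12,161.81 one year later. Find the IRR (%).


Formula: IRR = C1/C0 - 1
Substituting: IRR = $12,161.81 / $12,050.00 - 1
Ratio: 1.009279 - 1 = 0.009279
IRR = 0.9279%

0.9279%


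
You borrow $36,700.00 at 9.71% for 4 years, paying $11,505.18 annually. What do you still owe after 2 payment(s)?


Formula: Balance = PV*(1+r)^k - PMT*((1+r)^k - 1)/r
Growth: (1 + 0.0971)^2 = 1.203628
Accumulated factor: ((1+r)^k - 1)/r = 2.0971
Balance = $36,700.00 * 1.203628 - $11,505.18 * 2.0971
Balance = $20,045.65

$20,045.65


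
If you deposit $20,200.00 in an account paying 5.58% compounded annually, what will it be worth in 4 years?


Formula: FV = P * (1 + r)^n
Substituting: FV = $20,200.00 * (1 + 0.0558)^4
Growth factor: (1.0558)^4 = 1.242586
FV = $20,200.00 * 1.242586 = $25,100.25

$25,100.25


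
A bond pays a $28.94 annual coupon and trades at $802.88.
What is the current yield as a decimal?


Formula: Current yield = annual coupon / price
Substituting: CY = $28.94 / $802.88
CY = 0.036045

0.036045


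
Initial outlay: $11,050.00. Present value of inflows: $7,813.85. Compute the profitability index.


Formula: PI = PV(cash flows) / initial investment
Substituting: PI = $7,813.85 / $11,050.00
PI = 0.7071

0.7071


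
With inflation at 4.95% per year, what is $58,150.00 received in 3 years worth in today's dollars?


Formula: Real value = nominal / (1 + inflation)^years
Price level: (1 + 0.0495)^3 = 1.155972
Real value = $58,150.00 / 1.155972 = $50,303.98

$50,303.98


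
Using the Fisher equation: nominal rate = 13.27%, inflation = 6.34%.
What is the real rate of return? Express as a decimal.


Formula: (1 + r_real) = (1 + r_nom) / (1 + inflation)
Substituting: (1 + r_real) = 1.1327 / 1.0634
(1 + r_real) = 1.065168
r_real = 1.065168 - 1 = 0.065168

0.065168


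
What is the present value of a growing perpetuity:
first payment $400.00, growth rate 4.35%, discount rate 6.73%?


Formula: PV = C / (r - g)
Spread: r - g = 0.0673 - 0.0435 = 0.0238
Substituting: PV = $400.00 / 0.0238
PV = $16,806.72

$16,806.72


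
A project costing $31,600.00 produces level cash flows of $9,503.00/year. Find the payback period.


Formula: Payback = investment / annual cash flow
Substituting: Payback = $31,600.00 / $9,503.00
Payback = 3.3253 years

3.3253 years


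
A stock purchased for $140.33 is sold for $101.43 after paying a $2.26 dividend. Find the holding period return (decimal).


Formula: HPR = (P1 - P0 + D) / P0
Gain: $101.43 - $140.33 + $2.26 = -$36.64
HPR = -$36.64 / $140.33 = -0.2611

-0.2611


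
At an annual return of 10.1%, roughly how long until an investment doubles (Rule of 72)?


Formula: Years ≈ 72 / r
Substituting: Years ≈ 72 / 10.1
Years ≈ 7.1

7.1 years


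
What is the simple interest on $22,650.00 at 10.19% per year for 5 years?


Formula: I = P * r * t
Substituting: I = $22,650.00 * 0.1019 * 5
Step: I = $22,650.00 * 0.5095
I = $11,540.18

$11,540.18


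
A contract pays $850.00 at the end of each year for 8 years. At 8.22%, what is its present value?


Formula: PV = PMT * (1 - (1+r)^(-n)) / r
Discount factor: (1 + 0.0822)^(-8) = 0.531545
Bracket: 1 - 0.531545 = 0.468455
PV = $850.00 * 0.468455 / 0.0822 = $4,844.12

$4,844.12


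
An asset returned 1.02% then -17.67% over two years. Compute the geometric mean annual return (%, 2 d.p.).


Formula: Geometric mean = ((1+r1)*(1+r2))^(1/2) - 1
Product: (1 + 0.0102) * (1 + -0.1767) = 1.0102 * 0.8233 = 0.831698
Square root: 0.831698^0.5 = 0.911975
Geometric mean = 0.911975 - 1 = -0.088025
As percentage: -8.80%

-8.80%


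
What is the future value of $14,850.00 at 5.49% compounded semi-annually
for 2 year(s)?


Formula: FV = P * (1 + r/m)^(m*t)
Period rate: r/m = 0.0549 / 2 = 0.02745
Total periods: m*t = 2 * 2 = 4
Growth factor: (1 + 0.02745)^4 = 1.114404
FV = $14,850.00 * 1.114404 = $16,548.90

$16,548.90


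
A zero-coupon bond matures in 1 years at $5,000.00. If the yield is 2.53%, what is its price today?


Formula: Price = FV / (1 + r)^n
Substituting: Price = $5,000.00 / (1 + 0.0253)^1
Discount factor: (1.0253)^1 = 1.0253
Price = $5,000.00 / 1.0253 = $4,876.62

$4,876.62


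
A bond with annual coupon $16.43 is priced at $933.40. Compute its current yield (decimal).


Formula: Current yield = annual coupon / price
Substituting: CY = $16.43 / $933.40
CY = 0.017602

0.017602


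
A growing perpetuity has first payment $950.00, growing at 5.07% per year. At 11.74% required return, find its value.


Formula: PV = C / (r - g)
Spread: r - g = 0.1174 - 0.0507 = 0.0667
Substituting: PV = $950.00 / 0.0667
PV = $14,242.88

$14,242.88


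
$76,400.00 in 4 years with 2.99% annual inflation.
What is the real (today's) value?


Formula: Real value = nominal / (1 + inflation)^years
Price level: (1 + 0.0299)^4 = 1.125072
Real value = $76,400.00 / 1.125072 = $67,906.78

$67,906.78


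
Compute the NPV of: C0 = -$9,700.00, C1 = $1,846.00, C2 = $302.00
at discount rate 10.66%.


Formula: NPV = C0 + C1/(1+r) + C2/(1+r)^2
Discount C1: $1,846.00 / (1 + 0.1066) = $1,668.17
Discount C2: $302.00 / (1 + 0.1066)^2 = $246.62
NPV = -$9,700.00 + $1,668.17 + $246.62 = -$7,785.21

-$7,785.21


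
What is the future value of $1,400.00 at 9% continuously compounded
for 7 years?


Formula: FV = P * e^(r*t)
Exponent: r*t = 0.09 * 7 = 0.63
e^(0.63) = 1.877611
FV = $1,400.00 * 1.877611 = $2,628.65

$2,628.65


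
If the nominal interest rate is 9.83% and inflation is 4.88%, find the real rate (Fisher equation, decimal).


Formula: (1 + r_real) = (1 + r_nom) / (1 + inflation)
Substituting: (1 + r_real) = 1.0983 / 1.0488
(1 + r_real) = 1.047197
r_real = 1.047197 - 1 = 0.047197

0.047197


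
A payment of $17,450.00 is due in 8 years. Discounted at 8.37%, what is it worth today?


Formula: PV = FV / (1 + r)^n
Substituting: PV = $17,450.00 / (1 + 0.0837)^8
Discount factor: (1.0837)^8 = 1.902272
PV = $17,450.00 / 1.902272 = $9,173.24

$9,173.24


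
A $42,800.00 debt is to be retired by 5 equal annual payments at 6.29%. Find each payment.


Formula: PMT = PV * r / (1 - (1+r)^(-n))
Denominator: 1 - (1 + 0.0629)^(-5) = 0.26288
Numerator: $42,800.00 * 0.0629 = 2692.12
PMT = 2692.12 / 0.26288 = $10,240.86

$10,240.86


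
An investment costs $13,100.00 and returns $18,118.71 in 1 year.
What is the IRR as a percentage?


Formula: IRR = C1/C0 - 1
Substituting: IRR = $18,118.71 / $13,100.00 - 1
Ratio: 1.383108 - 1 = 0.383108
IRR = 38.3108%

38.3108%


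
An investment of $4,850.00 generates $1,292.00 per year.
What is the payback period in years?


Formula: Payback = investment / annual cash flow
Substituting: Payback = $4,850.00 / $1,292.00
Payback = 3.7539 years

3.7539 years


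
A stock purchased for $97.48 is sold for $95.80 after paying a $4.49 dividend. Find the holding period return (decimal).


Formula: HPR = (P1 - P0 + D) / P0
Gain: $95.80 - $97.48 + $4.49 = $2.81
HPR = $2.81 / $97.48 = 0.0288

0.0288


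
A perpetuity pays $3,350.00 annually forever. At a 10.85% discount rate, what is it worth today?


Formula: PV = C / r
Substituting: PV = $3,350.00 / 0.1085
PV = $30,875.58

$30,875.58


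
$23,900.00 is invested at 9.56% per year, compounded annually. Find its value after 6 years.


Formula: FV = P * (1 + r)^n
Substituting: FV = $23,900.00 * (1 + 0.0956)^6
Growth factor: (1.0956)^6 = 1.729466
FV = $23,900.00 * 1.729466 = $41,334.25

$41,334.25


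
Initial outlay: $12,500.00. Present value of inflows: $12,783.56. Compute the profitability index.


Formula: PI = PV(cash flows) / initial investment
Substituting: PI = $12,783.56 / $12,500.00
PI = 1.0227

1.0227


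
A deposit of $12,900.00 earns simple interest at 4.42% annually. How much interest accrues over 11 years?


Formula: I = P * r * t
Substituting: I = $12,900.00 * 0.0442 * 11
Step: I = $12,900.00 * 0.4862
I = $6,271.98

$6,271.98


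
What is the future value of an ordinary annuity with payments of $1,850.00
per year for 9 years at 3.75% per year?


Formula: FV = PMT * ((1+r)^n - 1) / r
Growth factor: (1 + 0.0375)^9 = 1.392813
Numerator: 1.392813 - 1 = 0.392813
FV = $1,850.00 * 0.392813 / 0.0375 = $19,378.80

$19,378.80


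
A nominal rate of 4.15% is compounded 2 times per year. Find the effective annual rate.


Formula: EAR = (1 + r/m)^m - 1
Period rate: r/m = 0.0415 / 2 = 0.02075
Compounding: (1 + 0.02075)^2 = 1.041931
EAR = 1.041931 - 1 = 0.041931

0.041931


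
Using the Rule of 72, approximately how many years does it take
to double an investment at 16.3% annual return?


Formula: Years ≈ 72 / r
Substituting: Years ≈ 72 / 16.3
Years ≈ 4.4

4.4 years


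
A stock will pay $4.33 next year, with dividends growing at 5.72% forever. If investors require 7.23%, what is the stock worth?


Formula: P = D1 / (r - g)
Spread: r - g = 0.0723 - 0.0572 = 0.0151
Substituting: P = $4.33 / 0.0151
P = $286.75

$286.75


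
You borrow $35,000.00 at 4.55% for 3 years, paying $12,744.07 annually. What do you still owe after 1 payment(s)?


Formula: Balance = PV*(1+r)^k - PMT*((1+r)^k - 1)/r
Growth: (1 + 0.0455)^1 = 1.0455
Accumulated factor: ((1+r)^k - 1)/r = 1.0
Balance = $35,000.00 * 1.0455 - $12,744.07 * 1.0
Balance = $23,848.43

$23,848.43


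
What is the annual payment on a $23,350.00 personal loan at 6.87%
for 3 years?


Formula: PMT = PV * r / (1 - (1+r)^(-n))
Denominator: 1 - (1 + 0.0687)^(-3) = 0.18072
Numerator: $23,350.00 * 0.0687 = 1604.145
PMT = 1604.145 / 0.18072 = $8,876.43

$8,876.43


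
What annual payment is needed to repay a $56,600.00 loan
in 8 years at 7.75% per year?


Formula: PMT = PV * r / (1 - (1+r)^(-n))
Denominator: 1 - (1 + 0.0775)^(-8) = 0.449621
Numerator: $56,600.00 * 0.0775 = 4386.5
PMT = 4386.5 / 0.449621 = $9,755.99

$9,755.99


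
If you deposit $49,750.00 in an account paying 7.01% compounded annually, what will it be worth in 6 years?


Formula: FV = P * (1 + r)^n
Substituting: FV = $49,750.00 * (1 + 0.0701)^6
Growth factor: (1.0701)^6 = 1.501572
FV = $49,750.00 * 1.501572 = $74,703.21

$74,703.21


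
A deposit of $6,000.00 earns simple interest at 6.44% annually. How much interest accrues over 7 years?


Formula: I = P * r * t
Substituting: I = $6,000.00 * 0.0644 * 7
Step: I = $6,000.00 * 0.4508
I = $2,704.80

$2,704.80


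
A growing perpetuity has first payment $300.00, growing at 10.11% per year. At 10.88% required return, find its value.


Formula: PV = C / (r - g)
Spread: r - g = 0.1088 - 0.1011 = 0.0077
Substituting: PV = $300.00 / 0.0077
PV = $38,961.04

$38,961.04


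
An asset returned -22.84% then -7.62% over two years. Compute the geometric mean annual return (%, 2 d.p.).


Formula: Geometric mean = ((1+r1)*(1+r2))^(1/2) - 1
Product: (1 + -0.2284) * (1 + -0.0762) = 0.7716 * 0.9238 = 0.712804
Square root: 0.712804^0.5 = 0.844277
Geometric mean = 0.844277 - 1 = -0.155723
As percentage: -15.57%

-15.57%


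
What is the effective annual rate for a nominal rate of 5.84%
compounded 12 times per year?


Formula: EAR = (1 + r/m)^m - 1
Period rate: r/m = 0.0584 / 12 = 0.004867
Compounding: (1 + 0.004867)^12 = 1.059989
EAR = 1.059989 - 1 = 0.059989

0.059989


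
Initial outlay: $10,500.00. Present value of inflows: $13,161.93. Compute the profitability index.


Formula: PI = PV(cash flows) / initial investment
Substituting: PI = $13,161.93 / $10,500.00
PI = 1.2535

1.2535


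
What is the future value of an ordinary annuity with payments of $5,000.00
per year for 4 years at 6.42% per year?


Formula: FV = PMT * ((1+r)^n - 1) / r
Growth factor: (1 + 0.0642)^4 = 1.282605
Numerator: 1.282605 - 1 = 0.282605
FV = $5,000.00 * 0.282605 / 0.0642 = $22,009.76

$22,009.76


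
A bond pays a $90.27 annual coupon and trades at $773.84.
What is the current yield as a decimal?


Formula: Current yield = annual coupon / price
Substituting: CY = $90.27 / $773.84
CY = 0.116652

0.116652


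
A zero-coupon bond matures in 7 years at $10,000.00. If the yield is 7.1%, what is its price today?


Formula: Price = FV / (1 + r)^n
Substituting: Price = $10,000.00 / (1 + 0.071)^7
Discount factor: (1.071)^7 = 1.616316
Price = $10,000.00 / 1.616316 = $6,186.91

$6,186.91
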